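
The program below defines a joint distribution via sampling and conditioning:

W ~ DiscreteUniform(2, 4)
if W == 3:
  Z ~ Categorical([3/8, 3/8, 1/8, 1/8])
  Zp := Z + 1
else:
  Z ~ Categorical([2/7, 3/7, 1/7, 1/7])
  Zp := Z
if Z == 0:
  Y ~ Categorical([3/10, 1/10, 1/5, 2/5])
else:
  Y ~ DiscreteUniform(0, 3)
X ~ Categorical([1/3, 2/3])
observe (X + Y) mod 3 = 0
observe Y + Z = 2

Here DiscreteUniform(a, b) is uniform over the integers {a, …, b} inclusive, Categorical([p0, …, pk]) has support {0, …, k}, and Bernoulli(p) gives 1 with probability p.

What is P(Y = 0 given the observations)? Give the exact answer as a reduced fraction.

Enumerate traces; 6 have nonzero weight after conditioning:
  (W=2, Z=0, Y=2, X=1) weight 4/315
  (W=2, Z=2, Y=0, X=0) weight 1/252
  (W=3, Z=0, Y=2, X=1) weight 1/60
  (W=3, Z=2, Y=0, X=0) weight 1/288
  (W=4, Z=0, Y=2, X=1) weight 4/315
  (W=4, Z=2, Y=0, X=0) weight 1/252
Group by Y:
  weight(Y=0) = 23/2016
  weight(Y=2) = 53/1260
Total weight = 23/2016 + 53/1260 = 77/1440
P(Y=0 | obs) = 23/2016 / 77/1440 = 115/539
P(Y=2 | obs) = 53/1260 / 77/1440 = 424/539

P(Y = 0 | obs) = 115/539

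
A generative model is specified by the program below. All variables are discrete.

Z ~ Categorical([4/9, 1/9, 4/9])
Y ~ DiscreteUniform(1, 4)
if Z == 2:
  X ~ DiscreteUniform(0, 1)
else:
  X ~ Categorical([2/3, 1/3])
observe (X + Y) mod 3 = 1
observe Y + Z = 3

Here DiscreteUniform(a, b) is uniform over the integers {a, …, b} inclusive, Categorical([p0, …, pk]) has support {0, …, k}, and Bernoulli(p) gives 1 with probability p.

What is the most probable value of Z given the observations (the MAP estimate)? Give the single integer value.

argmax_v P(Z = v | obs) = 2

Enumerate traces; 2 have nonzero weight after conditioning:
  (Z=0, Y=3, X=1) weight 1/27
  (Z=2, Y=1, X=0) weight 1/18
Group by Z:
  weight(Z=0) = 1/27
  weight(Z=2) = 1/18
Total weight = 1/27 + 1/18 = 5/54
P(Z=0 | obs) = 1/27 / 5/54 = 2/5
P(Z=2 | obs) = 1/18 / 5/54 = 3/5
argmax = 2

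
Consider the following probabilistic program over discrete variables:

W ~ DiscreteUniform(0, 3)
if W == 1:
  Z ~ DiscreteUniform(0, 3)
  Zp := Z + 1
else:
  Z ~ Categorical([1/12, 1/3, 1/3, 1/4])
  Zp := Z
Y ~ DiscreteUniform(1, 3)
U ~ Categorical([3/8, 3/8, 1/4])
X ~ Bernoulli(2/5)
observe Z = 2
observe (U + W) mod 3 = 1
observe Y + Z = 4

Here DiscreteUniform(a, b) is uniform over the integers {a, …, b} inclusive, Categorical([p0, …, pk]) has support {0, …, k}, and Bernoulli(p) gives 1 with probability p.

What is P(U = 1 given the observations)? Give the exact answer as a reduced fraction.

Enumerate traces; 8 have nonzero weight after conditioning:
  (W=0, Z=2, Y=2, U=1, X=0) weight 1/160
  (W=0, Z=2, Y=2, U=1, X=1) weight 1/240
  (W=1, Z=2, Y=2, U=0, X=0) weight 3/640
  (W=1, Z=2, Y=2, U=0, X=1) weight 1/320
  (W=2, Z=2, Y=2, U=2, X=0) weight 1/240
  (W=2, Z=2, Y=2, U=2, X=1) weight 1/360
  (W=3, Z=2, Y=2, U=1, X=0) weight 1/160
  (W=3, Z=2, Y=2, U=1, X=1) weight 1/240
Group by U:
  weight(U=0) = 1/128
  weight(U=1) = 1/48
  weight(U=2) = 1/144
Total weight = 1/128 + 1/48 + 1/144 = 41/1152
P(U=0 | obs) = 1/128 / 41/1152 = 9/41
P(U=1 | obs) = 1/48 / 41/1152 = 24/41
P(U=2 | obs) = 1/144 / 41/1152 = 8/41

P(U = 1 | obs) = 24/41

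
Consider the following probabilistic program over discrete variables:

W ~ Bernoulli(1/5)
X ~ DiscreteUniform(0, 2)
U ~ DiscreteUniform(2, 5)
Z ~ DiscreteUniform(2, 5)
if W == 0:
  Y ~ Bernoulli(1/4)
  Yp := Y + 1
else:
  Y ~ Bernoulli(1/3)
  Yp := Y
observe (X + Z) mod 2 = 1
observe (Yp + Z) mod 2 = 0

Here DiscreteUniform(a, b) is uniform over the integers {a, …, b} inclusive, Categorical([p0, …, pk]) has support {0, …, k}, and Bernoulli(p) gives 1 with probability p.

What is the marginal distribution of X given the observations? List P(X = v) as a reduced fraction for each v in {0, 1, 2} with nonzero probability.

Enumerate traces; 48 have nonzero weight after conditioning:
  (W=0, X=0, U=2, Z=3, Y=0) weight 1/80
  (W=0, X=0, U=2, Z=5, Y=0) weight 1/80
  (W=0, X=0, U=3, Z=3, Y=0) weight 1/80
  (W=0, X=0, U=3, Z=5, Y=0) weight 1/80
  (W=0, X=0, U=4, Z=3, Y=0) weight 1/80
  (W=0, X=0, U=4, Z=5, Y=0) weight 1/80
  (W=0, X=0, U=5, Z=3, Y=0) weight 1/80
  (W=0, X=0, U=5, Z=5, Y=0) weight 1/80
  (W=0, X=1, U=2, Z=2, Y=1) weight 1/240
  (W=0, X=2, U=2, Z=3, Y=0) weight 1/80
  … 38 more
Group by X:
  weight(X=0) = 1/9
  weight(X=1) = 1/18
  weight(X=2) = 1/9
Total weight = 1/9 + 1/18 + 1/9 = 5/18
P(X=0 | obs) = 1/9 / 5/18 = 2/5
P(X=1 | obs) = 1/18 / 5/18 = 1/5
P(X=2 | obs) = 1/9 / 5/18 = 2/5

P(X=0) = 2/5, P(X=1) = 1/5, P(X=2) = 2/5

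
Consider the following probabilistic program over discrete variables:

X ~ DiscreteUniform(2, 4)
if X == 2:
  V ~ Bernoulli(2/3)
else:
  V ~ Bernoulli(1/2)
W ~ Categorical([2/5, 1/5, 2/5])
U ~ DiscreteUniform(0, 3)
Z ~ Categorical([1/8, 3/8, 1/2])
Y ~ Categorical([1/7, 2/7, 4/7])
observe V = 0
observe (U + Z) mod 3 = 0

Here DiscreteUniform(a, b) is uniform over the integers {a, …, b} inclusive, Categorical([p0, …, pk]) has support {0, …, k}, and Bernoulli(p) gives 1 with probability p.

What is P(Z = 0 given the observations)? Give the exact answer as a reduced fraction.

P(Z = 0 | obs) = 2/9

Enumerate traces; 108 have nonzero weight after conditioning:
  (X=2, V=0, W=0, U=0, Z=0, Y=0) weight 1/5040
  (X=2, V=0, W=0, U=0, Z=0, Y=1) weight 1/2520
  (X=2, V=0, W=0, U=0, Z=0, Y=2) weight 1/1260
  (X=2, V=0, W=0, U=1, Z=2, Y=0) weight 1/1260
  (X=2, V=0, W=0, U=1, Z=2, Y=1) weight 1/630
  (X=2, V=0, W=0, U=1, Z=2, Y=2) weight 1/315
  (X=2, V=0, W=0, U=2, Z=1, Y=0) weight 1/1680
  (X=2, V=0, W=0, U=2, Z=1, Y=1) weight 1/840
  … 100 more
Group by Z:
  weight(Z=0) = 1/36
  weight(Z=1) = 1/24
  weight(Z=2) = 1/18
Total weight = 1/36 + 1/24 + 1/18 = 1/8
P(Z=0 | obs) = 1/36 / 1/8 = 2/9
P(Z=1 | obs) = 1/24 / 1/8 = 1/3
P(Z=2 | obs) = 1/18 / 1/8 = 4/9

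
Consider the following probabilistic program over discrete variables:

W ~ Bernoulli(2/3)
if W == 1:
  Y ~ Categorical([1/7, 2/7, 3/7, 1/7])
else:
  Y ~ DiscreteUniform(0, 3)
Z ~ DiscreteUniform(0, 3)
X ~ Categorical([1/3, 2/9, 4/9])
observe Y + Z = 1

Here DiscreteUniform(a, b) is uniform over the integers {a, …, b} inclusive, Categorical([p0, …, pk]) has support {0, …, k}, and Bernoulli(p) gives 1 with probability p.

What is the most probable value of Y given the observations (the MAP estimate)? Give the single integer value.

argmax_v P(Y = v | obs) = 1

Enumerate traces; 12 have nonzero weight after conditioning:
  (W=0, Y=0, Z=1, X=0) weight 1/144
  (W=0, Y=0, Z=1, X=1) weight 1/216
  (W=0, Y=0, Z=1, X=2) weight 1/108
  (W=0, Y=1, Z=0, X=0) weight 1/144
  (W=0, Y=1, Z=0, X=1) weight 1/216
  (W=0, Y=1, Z=0, X=2) weight 1/108
  (W=1, Y=0, Z=1, X=0) weight 1/126
  (W=1, Y=0, Z=1, X=1) weight 1/189
  … 4 more
Group by Y:
  weight(Y=0) = 5/112
  weight(Y=1) = 23/336
Total weight = 5/112 + 23/336 = 19/168
P(Y=0 | obs) = 5/112 / 19/168 = 15/38
P(Y=1 | obs) = 23/336 / 19/168 = 23/38
argmax = 1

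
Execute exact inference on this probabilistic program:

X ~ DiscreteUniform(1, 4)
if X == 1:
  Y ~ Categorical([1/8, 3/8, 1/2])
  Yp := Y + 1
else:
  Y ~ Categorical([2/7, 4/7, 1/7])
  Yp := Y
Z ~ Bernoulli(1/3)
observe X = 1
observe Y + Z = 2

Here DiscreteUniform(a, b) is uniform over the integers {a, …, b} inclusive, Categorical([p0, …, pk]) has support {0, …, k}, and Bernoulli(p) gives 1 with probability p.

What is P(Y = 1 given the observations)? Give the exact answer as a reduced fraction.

P(Y = 1 | obs) = 3/11

Enumerate traces; 2 have nonzero weight after conditioning:
  (X=1, Y=1, Z=1) weight 1/32
  (X=1, Y=2, Z=0) weight 1/12
Group by Y:
  weight(Y=1) = 1/32
  weight(Y=2) = 1/12
Total weight = 1/32 + 1/12 = 11/96
P(Y=1 | obs) = 1/32 / 11/96 = 3/11
P(Y=2 | obs) = 1/12 / 11/96 = 8/11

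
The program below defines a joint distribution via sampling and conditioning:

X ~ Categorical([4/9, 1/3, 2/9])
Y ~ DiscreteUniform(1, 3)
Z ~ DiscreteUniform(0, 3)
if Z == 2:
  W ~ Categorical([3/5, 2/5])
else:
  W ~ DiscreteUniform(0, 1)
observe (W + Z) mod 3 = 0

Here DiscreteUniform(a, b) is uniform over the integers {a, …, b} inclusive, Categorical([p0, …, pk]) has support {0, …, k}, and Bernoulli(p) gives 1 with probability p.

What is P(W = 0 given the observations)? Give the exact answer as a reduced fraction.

P(W = 0 | obs) = 5/7

Enumerate traces; 27 have nonzero weight after conditioning:
  (X=0, Y=1, Z=0, W=0) weight 1/54
  (X=0, Y=1, Z=2, W=1) weight 2/135
  (X=0, Y=1, Z=3, W=0) weight 1/54
  (X=0, Y=2, Z=0, W=0) weight 1/54
  (X=0, Y=2, Z=2, W=1) weight 2/135
  (X=0, Y=2, Z=3, W=0) weight 1/54
  (X=0, Y=3, Z=0, W=0) weight 1/54
  (X=0, Y=3, Z=2, W=1) weight 2/135
  … 19 more
Group by W:
  weight(W=0) = 1/4
  weight(W=1) = 1/10
Total weight = 1/4 + 1/10 = 7/20
P(W=0 | obs) = 1/4 / 7/20 = 5/7
P(W=1 | obs) = 1/10 / 7/20 = 2/7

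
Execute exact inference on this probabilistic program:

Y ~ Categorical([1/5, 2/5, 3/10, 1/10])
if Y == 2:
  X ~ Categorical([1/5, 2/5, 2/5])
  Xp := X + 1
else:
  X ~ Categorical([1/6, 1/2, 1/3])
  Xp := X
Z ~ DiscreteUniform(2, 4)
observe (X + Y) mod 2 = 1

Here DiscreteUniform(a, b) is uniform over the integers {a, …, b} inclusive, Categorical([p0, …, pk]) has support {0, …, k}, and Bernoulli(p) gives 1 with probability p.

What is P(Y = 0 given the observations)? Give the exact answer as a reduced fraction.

P(Y = 0 | obs) = 10/47

Enumerate traces; 18 have nonzero weight after conditioning:
  (Y=0, X=1, Z=2) weight 1/30
  (Y=0, X=1, Z=3) weight 1/30
  (Y=0, X=1, Z=4) weight 1/30
  (Y=1, X=0, Z=2) weight 1/45
  (Y=1, X=0, Z=3) weight 1/45
  (Y=1, X=0, Z=4) weight 1/45
  (Y=1, X=2, Z=2) weight 2/45
  (Y=1, X=2, Z=3) weight 2/45
  (Y=2, X=1, Z=2) weight 1/25
  (Y=3, X=0, Z=2) weight 1/180
  … 8 more
Group by Y:
  weight(Y=0) = 1/10
  weight(Y=1) = 1/5
  weight(Y=2) = 3/25
  weight(Y=3) = 1/20
Total weight = 1/10 + 1/5 + 3/25 + 1/20 = 47/100
P(Y=0 | obs) = 1/10 / 47/100 = 10/47
P(Y=1 | obs) = 1/5 / 47/100 = 20/47
P(Y=2 | obs) = 3/25 / 47/100 = 12/47
P(Y=3 | obs) = 1/20 / 47/100 = 5/47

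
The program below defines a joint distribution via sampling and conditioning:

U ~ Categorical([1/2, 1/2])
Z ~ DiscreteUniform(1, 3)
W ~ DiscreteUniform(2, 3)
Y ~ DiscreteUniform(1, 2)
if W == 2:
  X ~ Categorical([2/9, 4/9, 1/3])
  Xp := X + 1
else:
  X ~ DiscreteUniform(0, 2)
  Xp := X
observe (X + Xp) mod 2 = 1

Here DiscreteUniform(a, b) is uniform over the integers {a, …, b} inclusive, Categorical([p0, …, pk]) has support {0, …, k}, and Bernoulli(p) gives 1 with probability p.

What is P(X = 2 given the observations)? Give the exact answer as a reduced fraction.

P(X = 2 | obs) = 1/3

Enumerate traces; 36 have nonzero weight after conditioning:
  (U=0, Z=1, W=2, Y=1, X=0) weight 1/108
  (U=0, Z=1, W=2, Y=1, X=1) weight 1/54
  (U=0, Z=1, W=2, Y=1, X=2) weight 1/72
  (U=0, Z=1, W=2, Y=2, X=0) weight 1/108
  (U=0, Z=1, W=2, Y=2, X=1) weight 1/54
  (U=0, Z=1, W=2, Y=2, X=2) weight 1/72
  (U=0, Z=2, W=2, Y=1, X=0) weight 1/108
  (U=0, Z=2, W=2, Y=1, X=1) weight 1/54
  … 28 more
Group by X:
  weight(X=0) = 1/9
  weight(X=1) = 2/9
  weight(X=2) = 1/6
Total weight = 1/9 + 2/9 + 1/6 = 1/2
P(X=0 | obs) = 1/9 / 1/2 = 2/9
P(X=1 | obs) = 2/9 / 1/2 = 4/9
P(X=2 | obs) = 1/6 / 1/2 = 1/3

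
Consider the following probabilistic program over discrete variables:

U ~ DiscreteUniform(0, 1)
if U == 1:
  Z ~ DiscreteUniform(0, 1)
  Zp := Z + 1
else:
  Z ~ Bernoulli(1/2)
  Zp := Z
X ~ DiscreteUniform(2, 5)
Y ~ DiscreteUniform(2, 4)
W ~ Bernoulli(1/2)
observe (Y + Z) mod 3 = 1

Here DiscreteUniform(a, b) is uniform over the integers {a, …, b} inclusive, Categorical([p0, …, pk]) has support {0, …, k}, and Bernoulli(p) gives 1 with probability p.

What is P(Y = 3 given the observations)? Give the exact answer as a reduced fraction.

P(Y = 3 | obs) = 1/2

Enumerate traces; 32 have nonzero weight after conditioning:
  (U=0, Z=0, X=2, Y=4, W=0) weight 1/96
  (U=0, Z=0, X=2, Y=4, W=1) weight 1/96
  (U=0, Z=0, X=3, Y=4, W=0) weight 1/96
  (U=0, Z=0, X=3, Y=4, W=1) weight 1/96
  (U=0, Z=0, X=4, Y=4, W=0) weight 1/96
  (U=0, Z=0, X=4, Y=4, W=1) weight 1/96
  (U=0, Z=0, X=5, Y=4, W=0) weight 1/96
  (U=0, Z=0, X=5, Y=4, W=1) weight 1/96
  (U=0, Z=1, X=2, Y=3, W=0) weight 1/96
  … 23 more
Group by Y:
  weight(Y=3) = 1/6
  weight(Y=4) = 1/6
Total weight = 1/6 + 1/6 = 1/3
P(Y=3 | obs) = 1/6 / 1/3 = 1/2
P(Y=4 | obs) = 1/6 / 1/3 = 1/2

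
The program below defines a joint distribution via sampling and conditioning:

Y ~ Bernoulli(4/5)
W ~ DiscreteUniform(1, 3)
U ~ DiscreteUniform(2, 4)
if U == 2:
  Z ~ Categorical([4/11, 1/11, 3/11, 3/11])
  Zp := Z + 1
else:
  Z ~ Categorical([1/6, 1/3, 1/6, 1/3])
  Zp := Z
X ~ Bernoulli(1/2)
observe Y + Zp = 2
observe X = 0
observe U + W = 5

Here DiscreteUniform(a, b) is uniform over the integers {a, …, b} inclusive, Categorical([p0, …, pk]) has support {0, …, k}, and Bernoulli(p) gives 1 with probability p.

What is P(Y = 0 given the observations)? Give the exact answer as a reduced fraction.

Enumerate traces; 6 have nonzero weight after conditioning:
  (Y=0, W=1, U=4, Z=2, X=0) weight 1/540
  (Y=0, W=2, U=3, Z=2, X=0) weight 1/540
  (Y=0, W=3, U=2, Z=1, X=0) weight 1/990
  (Y=1, W=1, U=4, Z=1, X=0) weight 2/135
  (Y=1, W=2, U=3, Z=1, X=0) weight 2/135
  (Y=1, W=3, U=2, Z=0, X=0) weight 8/495
Group by Y:
  weight(Y=0) = 7/1485
  weight(Y=1) = 68/1485
Total weight = 7/1485 + 68/1485 = 5/99
P(Y=0 | obs) = 7/1485 / 5/99 = 7/75
P(Y=1 | obs) = 68/1485 / 5/99 = 68/75

P(Y = 0 | obs) = 7/75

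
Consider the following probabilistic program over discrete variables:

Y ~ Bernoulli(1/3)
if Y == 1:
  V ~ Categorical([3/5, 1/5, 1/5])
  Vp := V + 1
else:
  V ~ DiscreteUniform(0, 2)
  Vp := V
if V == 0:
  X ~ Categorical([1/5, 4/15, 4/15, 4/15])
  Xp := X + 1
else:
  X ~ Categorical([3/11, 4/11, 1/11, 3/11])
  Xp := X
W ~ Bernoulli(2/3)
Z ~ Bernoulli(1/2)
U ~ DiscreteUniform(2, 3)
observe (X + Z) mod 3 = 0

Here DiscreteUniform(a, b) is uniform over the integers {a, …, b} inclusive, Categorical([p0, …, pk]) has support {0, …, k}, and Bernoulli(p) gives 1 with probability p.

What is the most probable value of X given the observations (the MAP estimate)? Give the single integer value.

Enumerate traces; 72 have nonzero weight after conditioning:
  (Y=0, V=0, X=0, W=0, Z=0, U=2) weight 1/270
  (Y=0, V=0, X=0, W=0, Z=0, U=3) weight 1/270
  (Y=0, V=0, X=0, W=1, Z=0, U=2) weight 1/135
  (Y=0, V=0, X=0, W=1, Z=0, U=3) weight 1/135
  (Y=0, V=0, X=2, W=0, Z=1, U=2) weight 2/405
  (Y=0, V=0, X=2, W=0, Z=1, U=3) weight 2/405
  (Y=0, V=0, X=2, W=1, Z=1, U=2) weight 4/405
  (Y=0, V=0, X=2, W=1, Z=1, U=3) weight 4/405
  (Y=0, V=0, X=3, W=0, Z=0, U=2) weight 2/405
  … 63 more
Group by X:
  weight(X=0) = 599/4950
  weight(X=2) = 613/7425
  weight(X=3) = 1003/7425
Total weight = 599/4950 + 613/7425 + 1003/7425 = 5029/14850
P(X=0 | obs) = 599/4950 / 5029/14850 = 1797/5029
P(X=2 | obs) = 613/7425 / 5029/14850 = 1226/5029
P(X=3 | obs) = 1003/7425 / 5029/14850 = 2006/5029
argmax = 3

argmax_v P(X = v | obs) = 3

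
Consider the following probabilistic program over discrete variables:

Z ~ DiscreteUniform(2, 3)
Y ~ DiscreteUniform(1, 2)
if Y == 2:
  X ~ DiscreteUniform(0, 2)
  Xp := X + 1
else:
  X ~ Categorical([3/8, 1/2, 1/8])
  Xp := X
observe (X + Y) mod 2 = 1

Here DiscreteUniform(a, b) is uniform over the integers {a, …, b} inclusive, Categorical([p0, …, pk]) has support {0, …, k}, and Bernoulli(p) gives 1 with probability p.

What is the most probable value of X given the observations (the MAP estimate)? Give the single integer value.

argmax_v P(X = v | obs) = 0

Enumerate traces; 6 have nonzero weight after conditioning:
  (Z=2, Y=1, X=0) weight 3/32
  (Z=2, Y=1, X=2) weight 1/32
  (Z=2, Y=2, X=1) weight 1/12
  (Z=3, Y=1, X=0) weight 3/32
  (Z=3, Y=1, X=2) weight 1/32
  (Z=3, Y=2, X=1) weight 1/12
Group by X:
  weight(X=0) = 3/16
  weight(X=1) = 1/6
  weight(X=2) = 1/16
Total weight = 3/16 + 1/6 + 1/16 = 5/12
P(X=0 | obs) = 3/16 / 5/12 = 9/20
P(X=1 | obs) = 1/6 / 5/12 = 2/5
P(X=2 | obs) = 1/16 / 5/12 = 3/20
argmax = 0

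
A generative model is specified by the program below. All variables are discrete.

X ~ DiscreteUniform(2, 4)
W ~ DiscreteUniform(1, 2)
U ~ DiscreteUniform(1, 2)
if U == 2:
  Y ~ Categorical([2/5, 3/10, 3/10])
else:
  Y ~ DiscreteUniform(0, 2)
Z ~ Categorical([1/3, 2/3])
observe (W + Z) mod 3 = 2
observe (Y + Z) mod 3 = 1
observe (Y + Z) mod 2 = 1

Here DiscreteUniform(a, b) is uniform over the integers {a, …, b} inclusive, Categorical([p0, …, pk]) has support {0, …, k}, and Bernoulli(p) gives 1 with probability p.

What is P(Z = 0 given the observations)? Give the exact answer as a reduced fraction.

Enumerate traces; 12 have nonzero weight after conditioning:
  (X=2, W=1, U=1, Y=0, Z=1) weight 1/54
  (X=2, W=1, U=2, Y=0, Z=1) weight 1/45
  (X=2, W=2, U=1, Y=1, Z=0) weight 1/108
  (X=2, W=2, U=2, Y=1, Z=0) weight 1/120
  (X=3, W=1, U=1, Y=0, Z=1) weight 1/54
  (X=3, W=1, U=2, Y=0, Z=1) weight 1/45
  (X=3, W=2, U=1, Y=1, Z=0) weight 1/108
  (X=3, W=2, U=2, Y=1, Z=0) weight 1/120
  … 4 more
Group by Z:
  weight(Z=0) = 19/360
  weight(Z=1) = 11/90
Total weight = 19/360 + 11/90 = 7/40
P(Z=0 | obs) = 19/360 / 7/40 = 19/63
P(Z=1 | obs) = 11/90 / 7/40 = 44/63

P(Z = 0 | obs) = 19/63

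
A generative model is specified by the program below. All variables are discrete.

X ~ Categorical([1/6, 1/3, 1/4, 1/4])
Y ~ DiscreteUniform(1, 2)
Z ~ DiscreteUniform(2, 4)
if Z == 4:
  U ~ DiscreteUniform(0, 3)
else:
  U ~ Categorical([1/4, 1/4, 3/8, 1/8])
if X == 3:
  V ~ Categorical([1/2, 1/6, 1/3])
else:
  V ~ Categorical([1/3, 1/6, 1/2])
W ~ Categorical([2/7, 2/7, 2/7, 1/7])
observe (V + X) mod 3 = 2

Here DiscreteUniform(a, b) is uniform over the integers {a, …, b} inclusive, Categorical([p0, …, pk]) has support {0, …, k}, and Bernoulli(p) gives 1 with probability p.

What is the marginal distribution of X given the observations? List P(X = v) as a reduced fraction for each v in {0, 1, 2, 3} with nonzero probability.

P(X=0) = 3/11, P(X=1) = 2/11, P(X=2) = 3/11, P(X=3) = 3/11

Enumerate traces; 384 have nonzero weight after conditioning:
  (X=0, Y=1, Z=2, U=0, V=2, W=0) weight 1/1008
  (X=0, Y=1, Z=2, U=0, V=2, W=1) weight 1/1008
  (X=0, Y=1, Z=2, U=0, V=2, W=2) weight 1/1008
  (X=0, Y=1, Z=2, U=0, V=2, W=3) weight 1/2016
  (X=0, Y=1, Z=2, U=1, V=2, W=0) weight 1/1008
  (X=0, Y=1, Z=2, U=1, V=2, W=1) weight 1/1008
  (X=0, Y=1, Z=2, U=1, V=2, W=2) weight 1/1008
  (X=0, Y=1, Z=2, U=1, V=2, W=3) weight 1/2016
  (X=1, Y=1, Z=2, U=0, V=1, W=0) weight 1/1512
  (X=2, Y=1, Z=2, U=0, V=0, W=0) weight 1/1008
  … 374 more
Group by X:
  weight(X=0) = 1/12
  weight(X=1) = 1/18
  weight(X=2) = 1/12
  weight(X=3) = 1/12
Total weight = 1/12 + 1/18 + 1/12 + 1/12 = 11/36
P(X=0 | obs) = 1/12 / 11/36 = 3/11
P(X=1 | obs) = 1/18 / 11/36 = 2/11
P(X=2 | obs) = 1/12 / 11/36 = 3/11
P(X=3 | obs) = 1/12 / 11/36 = 3/11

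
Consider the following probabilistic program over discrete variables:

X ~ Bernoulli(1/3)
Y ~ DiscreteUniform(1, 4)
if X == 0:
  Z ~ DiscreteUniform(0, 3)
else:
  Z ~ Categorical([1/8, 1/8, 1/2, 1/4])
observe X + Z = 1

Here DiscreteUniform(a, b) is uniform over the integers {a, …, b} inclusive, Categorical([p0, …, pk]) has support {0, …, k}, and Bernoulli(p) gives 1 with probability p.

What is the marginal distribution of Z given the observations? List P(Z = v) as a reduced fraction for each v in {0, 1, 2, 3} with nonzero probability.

Enumerate traces; 8 have nonzero weight after conditioning:
  (X=0, Y=1, Z=1) weight 1/24
  (X=0, Y=2, Z=1) weight 1/24
  (X=0, Y=3, Z=1) weight 1/24
  (X=0, Y=4, Z=1) weight 1/24
  (X=1, Y=1, Z=0) weight 1/96
  (X=1, Y=2, Z=0) weight 1/96
  (X=1, Y=3, Z=0) weight 1/96
  (X=1, Y=4, Z=0) weight 1/96
Group by Z:
  weight(Z=0) = 1/24
  weight(Z=1) = 1/6
Total weight = 1/24 + 1/6 = 5/24
P(Z=0 | obs) = 1/24 / 5/24 = 1/5
P(Z=1 | obs) = 1/6 / 5/24 = 4/5

P(Z=0) = 1/5, P(Z=1) = 4/5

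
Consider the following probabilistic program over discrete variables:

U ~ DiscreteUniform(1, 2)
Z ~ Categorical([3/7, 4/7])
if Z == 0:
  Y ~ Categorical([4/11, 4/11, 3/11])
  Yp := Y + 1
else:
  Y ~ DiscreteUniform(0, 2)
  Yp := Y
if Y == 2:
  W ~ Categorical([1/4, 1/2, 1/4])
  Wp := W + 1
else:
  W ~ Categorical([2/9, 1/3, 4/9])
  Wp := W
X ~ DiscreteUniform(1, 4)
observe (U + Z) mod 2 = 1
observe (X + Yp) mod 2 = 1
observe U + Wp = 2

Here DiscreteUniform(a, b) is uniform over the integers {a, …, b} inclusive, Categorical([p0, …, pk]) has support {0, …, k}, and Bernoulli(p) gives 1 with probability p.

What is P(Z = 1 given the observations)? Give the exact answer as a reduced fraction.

Enumerate traces; 10 have nonzero weight after conditioning:
  (U=1, Z=0, Y=0, W=1, X=2) weight 1/154
  (U=1, Z=0, Y=0, W=1, X=4) weight 1/154
  (U=1, Z=0, Y=1, W=1, X=1) weight 1/154
  (U=1, Z=0, Y=1, W=1, X=3) weight 1/154
  (U=1, Z=0, Y=2, W=0, X=2) weight 9/2464
  (U=1, Z=0, Y=2, W=0, X=4) weight 9/2464
  (U=2, Z=1, Y=0, W=0, X=1) weight 1/189
  (U=2, Z=1, Y=0, W=0, X=3) weight 1/189
  … 2 more
Group by Z:
  weight(Z=0) = 41/1232
  weight(Z=1) = 4/189
Total weight = 41/1232 + 4/189 = 1811/33264
P(Z=0 | obs) = 41/1232 / 1811/33264 = 1107/1811
P(Z=1 | obs) = 4/189 / 1811/33264 = 704/1811

P(Z = 1 | obs) = 704/1811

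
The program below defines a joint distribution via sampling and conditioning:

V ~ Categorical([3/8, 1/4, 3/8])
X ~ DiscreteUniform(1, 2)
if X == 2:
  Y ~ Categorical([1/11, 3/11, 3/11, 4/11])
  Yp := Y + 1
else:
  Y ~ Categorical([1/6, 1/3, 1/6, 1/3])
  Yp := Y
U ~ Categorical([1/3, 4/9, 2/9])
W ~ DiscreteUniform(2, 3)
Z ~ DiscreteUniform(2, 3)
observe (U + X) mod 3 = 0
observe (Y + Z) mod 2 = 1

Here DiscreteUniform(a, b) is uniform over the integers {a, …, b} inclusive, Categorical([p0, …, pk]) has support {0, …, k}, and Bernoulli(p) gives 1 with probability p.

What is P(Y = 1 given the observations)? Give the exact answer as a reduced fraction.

P(Y = 1 | obs) = 29/99

Enumerate traces; 48 have nonzero weight after conditioning:
  (V=0, X=1, Y=0, U=2, W=2, Z=3) weight 1/576
  (V=0, X=1, Y=0, U=2, W=3, Z=3) weight 1/576
  (V=0, X=1, Y=1, U=2, W=2, Z=2) weight 1/288
  (V=0, X=1, Y=1, U=2, W=3, Z=2) weight 1/288
  (V=0, X=1, Y=2, U=2, W=2, Z=3) weight 1/576
  (V=0, X=1, Y=2, U=2, W=3, Z=3) weight 1/576
  (V=0, X=1, Y=3, U=2, W=2, Z=2) weight 1/288
  (V=0, X=1, Y=3, U=2, W=3, Z=2) weight 1/288
  … 40 more
Group by Y:
  weight(Y=0) = 23/1188
  weight(Y=1) = 29/594
  weight(Y=2) = 47/1188
  weight(Y=3) = 35/594
Total weight = 23/1188 + 29/594 + 47/1188 + 35/594 = 1/6
P(Y=0 | obs) = 23/1188 / 1/6 = 23/198
P(Y=1 | obs) = 29/594 / 1/6 = 29/99
P(Y=2 | obs) = 47/1188 / 1/6 = 47/198
P(Y=3 | obs) = 35/594 / 1/6 = 35/99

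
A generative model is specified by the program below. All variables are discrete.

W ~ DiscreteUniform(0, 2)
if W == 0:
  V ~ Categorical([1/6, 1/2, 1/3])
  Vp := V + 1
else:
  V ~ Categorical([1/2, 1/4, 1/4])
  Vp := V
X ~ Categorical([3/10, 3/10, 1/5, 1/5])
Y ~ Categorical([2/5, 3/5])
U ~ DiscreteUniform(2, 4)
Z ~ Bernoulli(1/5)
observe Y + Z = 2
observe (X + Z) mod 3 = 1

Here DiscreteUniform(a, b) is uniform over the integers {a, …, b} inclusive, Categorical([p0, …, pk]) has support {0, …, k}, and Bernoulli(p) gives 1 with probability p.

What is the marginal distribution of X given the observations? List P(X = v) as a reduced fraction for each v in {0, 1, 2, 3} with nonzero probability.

P(X=0) = 3/5, P(X=3) = 2/5

Enumerate traces; 54 have nonzero weight after conditioning:
  (W=0, V=0, X=0, Y=1, U=2, Z=1) weight 1/1500
  (W=0, V=0, X=0, Y=1, U=3, Z=1) weight 1/1500
  (W=0, V=0, X=0, Y=1, U=4, Z=1) weight 1/1500
  (W=0, V=0, X=3, Y=1, U=2, Z=1) weight 1/2250
  (W=0, V=0, X=3, Y=1, U=3, Z=1) weight 1/2250
  (W=0, V=0, X=3, Y=1, U=4, Z=1) weight 1/2250
  (W=0, V=1, X=0, Y=1, U=2, Z=1) weight 1/500
  (W=0, V=1, X=0, Y=1, U=3, Z=1) weight 1/500
  … 46 more
Group by X:
  weight(X=0) = 9/250
  weight(X=3) = 3/125
Total weight = 9/250 + 3/125 = 3/50
P(X=0 | obs) = 9/250 / 3/50 = 3/5
P(X=3 | obs) = 3/125 / 3/50 = 2/5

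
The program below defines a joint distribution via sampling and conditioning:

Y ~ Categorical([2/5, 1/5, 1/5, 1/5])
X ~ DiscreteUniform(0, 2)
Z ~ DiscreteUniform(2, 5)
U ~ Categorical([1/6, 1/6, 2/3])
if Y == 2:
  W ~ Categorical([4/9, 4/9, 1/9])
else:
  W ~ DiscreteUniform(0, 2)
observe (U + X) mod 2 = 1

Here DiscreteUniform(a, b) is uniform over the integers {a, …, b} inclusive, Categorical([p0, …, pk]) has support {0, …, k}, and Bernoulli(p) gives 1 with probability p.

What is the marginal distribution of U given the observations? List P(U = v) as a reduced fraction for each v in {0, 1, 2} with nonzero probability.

Enumerate traces; 192 have nonzero weight after conditioning:
  (Y=0, X=0, Z=2, U=1, W=0) weight 1/540
  (Y=0, X=0, Z=2, U=1, W=1) weight 1/540
  (Y=0, X=0, Z=2, U=1, W=2) weight 1/540
  (Y=0, X=0, Z=3, U=1, W=0) weight 1/540
  (Y=0, X=0, Z=3, U=1, W=1) weight 1/540
  (Y=0, X=0, Z=3, U=1, W=2) weight 1/540
  (Y=0, X=0, Z=4, U=1, W=0) weight 1/540
  (Y=0, X=0, Z=4, U=1, W=1) weight 1/540
  (Y=0, X=1, Z=2, U=0, W=0) weight 1/540
  (Y=0, X=1, Z=2, U=2, W=0) weight 1/135
  … 182 more
Group by U:
  weight(U=0) = 1/18
  weight(U=1) = 1/9
  weight(U=2) = 2/9
Total weight = 1/18 + 1/9 + 2/9 = 7/18
P(U=0 | obs) = 1/18 / 7/18 = 1/7
P(U=1 | obs) = 1/9 / 7/18 = 2/7
P(U=2 | obs) = 2/9 / 7/18 = 4/7

P(U=0) = 1/7, P(U=1) = 2/7, P(U=2) = 4/7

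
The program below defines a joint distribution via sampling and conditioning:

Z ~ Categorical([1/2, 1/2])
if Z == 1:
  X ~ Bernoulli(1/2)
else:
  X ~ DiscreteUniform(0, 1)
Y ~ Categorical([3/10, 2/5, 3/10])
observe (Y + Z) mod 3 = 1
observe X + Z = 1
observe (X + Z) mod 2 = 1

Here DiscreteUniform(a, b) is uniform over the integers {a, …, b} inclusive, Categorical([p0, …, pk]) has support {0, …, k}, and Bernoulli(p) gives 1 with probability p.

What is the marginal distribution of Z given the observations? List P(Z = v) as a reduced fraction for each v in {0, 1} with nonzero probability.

Enumerate traces; 2 have nonzero weight after conditioning:
  (Z=0, X=1, Y=1) weight 1/10
  (Z=1, X=0, Y=0) weight 3/40
Group by Z:
  weight(Z=0) = 1/10
  weight(Z=1) = 3/40
Total weight = 1/10 + 3/40 = 7/40
P(Z=0 | obs) = 1/10 / 7/40 = 4/7
P(Z=1 | obs) = 3/40 / 7/40 = 3/7

P(Z=0) = 4/7, P(Z=1) = 3/7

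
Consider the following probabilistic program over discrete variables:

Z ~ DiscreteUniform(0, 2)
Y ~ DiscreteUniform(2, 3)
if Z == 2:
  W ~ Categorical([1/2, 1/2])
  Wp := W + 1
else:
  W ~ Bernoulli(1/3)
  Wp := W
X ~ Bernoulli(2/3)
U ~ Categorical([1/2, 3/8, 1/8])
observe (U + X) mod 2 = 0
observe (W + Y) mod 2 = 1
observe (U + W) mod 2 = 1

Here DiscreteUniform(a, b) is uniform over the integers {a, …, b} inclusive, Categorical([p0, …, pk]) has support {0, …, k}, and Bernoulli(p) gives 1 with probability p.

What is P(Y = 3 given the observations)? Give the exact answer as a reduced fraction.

P(Y = 3 | obs) = 66/101

Enumerate traces; 9 have nonzero weight after conditioning:
  (Z=0, Y=2, W=1, X=0, U=0) weight 1/108
  (Z=0, Y=2, W=1, X=0, U=2) weight 1/432
  (Z=0, Y=3, W=0, X=1, U=1) weight 1/36
  (Z=1, Y=2, W=1, X=0, U=0) weight 1/108
  (Z=1, Y=2, W=1, X=0, U=2) weight 1/432
  (Z=1, Y=3, W=0, X=1, U=1) weight 1/36
  (Z=2, Y=2, W=1, X=0, U=0) weight 1/72
  (Z=2, Y=2, W=1, X=0, U=2) weight 1/288
  … 1 more
Group by Y:
  weight(Y=2) = 35/864
  weight(Y=3) = 11/144
Total weight = 35/864 + 11/144 = 101/864
P(Y=2 | obs) = 35/864 / 101/864 = 35/101
P(Y=3 | obs) = 11/144 / 101/864 = 66/101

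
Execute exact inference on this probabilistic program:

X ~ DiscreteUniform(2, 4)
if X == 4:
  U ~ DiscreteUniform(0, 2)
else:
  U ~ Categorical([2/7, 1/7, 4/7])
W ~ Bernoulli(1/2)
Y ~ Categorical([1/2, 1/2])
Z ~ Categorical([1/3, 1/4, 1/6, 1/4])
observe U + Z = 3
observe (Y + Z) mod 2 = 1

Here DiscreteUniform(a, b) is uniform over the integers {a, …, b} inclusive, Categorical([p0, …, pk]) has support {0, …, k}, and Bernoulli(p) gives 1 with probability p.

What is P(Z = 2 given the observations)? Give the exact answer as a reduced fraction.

Enumerate traces; 18 have nonzero weight after conditioning:
  (X=2, U=0, W=0, Y=0, Z=3) weight 1/168
  (X=2, U=0, W=1, Y=0, Z=3) weight 1/168
  (X=2, U=1, W=0, Y=1, Z=2) weight 1/504
  (X=2, U=1, W=1, Y=1, Z=2) weight 1/504
  (X=2, U=2, W=0, Y=0, Z=1) weight 1/84
  (X=2, U=2, W=1, Y=0, Z=1) weight 1/84
  (X=3, U=0, W=0, Y=0, Z=3) weight 1/168
  (X=3, U=0, W=1, Y=0, Z=3) weight 1/168
  … 10 more
Group by Z:
  weight(Z=1) = 31/504
  weight(Z=2) = 13/756
  weight(Z=3) = 19/504
Total weight = 31/504 + 13/756 + 19/504 = 22/189
P(Z=1 | obs) = 31/504 / 22/189 = 93/176
P(Z=2 | obs) = 13/756 / 22/189 = 13/88
P(Z=3 | obs) = 19/504 / 22/189 = 57/176

P(Z = 2 | obs) = 13/88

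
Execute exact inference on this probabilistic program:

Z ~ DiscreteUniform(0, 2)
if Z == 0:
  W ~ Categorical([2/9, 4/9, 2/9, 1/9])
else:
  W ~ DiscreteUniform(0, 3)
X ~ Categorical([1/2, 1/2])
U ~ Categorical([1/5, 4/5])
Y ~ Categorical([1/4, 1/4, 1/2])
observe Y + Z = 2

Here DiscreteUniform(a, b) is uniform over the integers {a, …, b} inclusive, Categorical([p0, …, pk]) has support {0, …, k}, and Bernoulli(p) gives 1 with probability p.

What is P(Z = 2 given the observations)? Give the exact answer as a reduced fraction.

P(Z = 2 | obs) = 1/4

Enumerate traces; 48 have nonzero weight after conditioning:
  (Z=0, W=0, X=0, U=0, Y=2) weight 1/270
  (Z=0, W=0, X=0, U=1, Y=2) weight 2/135
  (Z=0, W=0, X=1, U=0, Y=2) weight 1/270
  (Z=0, W=0, X=1, U=1, Y=2) weight 2/135
  (Z=0, W=1, X=0, U=0, Y=2) weight 1/135
  (Z=0, W=1, X=0, U=1, Y=2) weight 4/135
  (Z=0, W=1, X=1, U=0, Y=2) weight 1/135
  (Z=0, W=1, X=1, U=1, Y=2) weight 4/135
  (Z=1, W=0, X=0, U=0, Y=1) weight 1/480
  (Z=2, W=0, X=0, U=0, Y=0) weight 1/480
  … 38 more
Group by Z:
  weight(Z=0) = 1/6
  weight(Z=1) = 1/12
  weight(Z=2) = 1/12
Total weight = 1/6 + 1/12 + 1/12 = 1/3
P(Z=0 | obs) = 1/6 / 1/3 = 1/2
P(Z=1 | obs) = 1/12 / 1/3 = 1/4
P(Z=2 | obs) = 1/12 / 1/3 = 1/4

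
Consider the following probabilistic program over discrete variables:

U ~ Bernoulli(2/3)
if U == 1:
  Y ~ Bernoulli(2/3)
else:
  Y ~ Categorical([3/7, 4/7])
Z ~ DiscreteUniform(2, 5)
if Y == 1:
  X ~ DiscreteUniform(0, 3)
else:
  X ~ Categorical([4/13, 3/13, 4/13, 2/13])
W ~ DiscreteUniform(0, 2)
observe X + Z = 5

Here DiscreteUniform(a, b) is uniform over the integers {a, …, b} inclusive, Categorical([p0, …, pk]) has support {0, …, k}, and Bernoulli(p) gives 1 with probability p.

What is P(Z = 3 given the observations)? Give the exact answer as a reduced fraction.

Enumerate traces; 48 have nonzero weight after conditioning:
  (U=0, Y=0, Z=2, X=3, W=0) weight 1/546
  (U=0, Y=0, Z=2, X=3, W=1) weight 1/546
  (U=0, Y=0, Z=2, X=3, W=2) weight 1/546
  (U=0, Y=0, Z=3, X=2, W=0) weight 1/273
  (U=0, Y=0, Z=3, X=2, W=1) weight 1/273
  (U=0, Y=0, Z=3, X=2, W=2) weight 1/273
  (U=0, Y=0, Z=4, X=1, W=0) weight 1/364
  (U=0, Y=0, Z=4, X=1, W=1) weight 1/364
  (U=0, Y=0, Z=5, X=0, W=0) weight 1/273
  … 39 more
Group by Z:
  weight(Z=2) = 44/819
  weight(Z=3) = 37/546
  weight(Z=4) = 199/3276
  weight(Z=5) = 37/546
Total weight = 44/819 + 37/546 + 199/3276 + 37/546 = 1/4
P(Z=2 | obs) = 44/819 / 1/4 = 176/819
P(Z=3 | obs) = 37/546 / 1/4 = 74/273
P(Z=4 | obs) = 199/3276 / 1/4 = 199/819
P(Z=5 | obs) = 37/546 / 1/4 = 74/273

P(Z = 3 | obs) = 74/273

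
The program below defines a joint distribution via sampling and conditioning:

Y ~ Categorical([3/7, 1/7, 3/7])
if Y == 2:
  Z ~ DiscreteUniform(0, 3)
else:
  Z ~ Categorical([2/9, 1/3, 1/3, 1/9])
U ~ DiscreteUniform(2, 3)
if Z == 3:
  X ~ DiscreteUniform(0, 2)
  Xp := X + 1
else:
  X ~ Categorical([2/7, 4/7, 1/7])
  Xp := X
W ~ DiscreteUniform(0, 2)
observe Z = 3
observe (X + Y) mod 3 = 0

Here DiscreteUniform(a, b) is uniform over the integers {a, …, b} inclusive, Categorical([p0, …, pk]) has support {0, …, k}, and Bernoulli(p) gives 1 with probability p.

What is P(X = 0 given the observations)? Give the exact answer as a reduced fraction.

Enumerate traces; 18 have nonzero weight after conditioning:
  (Y=0, Z=3, U=2, X=0, W=0) weight 1/378
  (Y=0, Z=3, U=2, X=0, W=1) weight 1/378
  (Y=0, Z=3, U=2, X=0, W=2) weight 1/378
  (Y=0, Z=3, U=3, X=0, W=0) weight 1/378
  (Y=0, Z=3, U=3, X=0, W=1) weight 1/378
  (Y=0, Z=3, U=3, X=0, W=2) weight 1/378
  (Y=1, Z=3, U=2, X=2, W=0) weight 1/1134
  (Y=1, Z=3, U=2, X=2, W=1) weight 1/1134
  (Y=2, Z=3, U=2, X=1, W=0) weight 1/168
  … 9 more
Group by X:
  weight(X=0) = 1/63
  weight(X=1) = 1/28
  weight(X=2) = 1/189
Total weight = 1/63 + 1/28 + 1/189 = 43/756
P(X=0 | obs) = 1/63 / 43/756 = 12/43
P(X=1 | obs) = 1/28 / 43/756 = 27/43
P(X=2 | obs) = 1/189 / 43/756 = 4/43

P(X = 0 | obs) = 12/43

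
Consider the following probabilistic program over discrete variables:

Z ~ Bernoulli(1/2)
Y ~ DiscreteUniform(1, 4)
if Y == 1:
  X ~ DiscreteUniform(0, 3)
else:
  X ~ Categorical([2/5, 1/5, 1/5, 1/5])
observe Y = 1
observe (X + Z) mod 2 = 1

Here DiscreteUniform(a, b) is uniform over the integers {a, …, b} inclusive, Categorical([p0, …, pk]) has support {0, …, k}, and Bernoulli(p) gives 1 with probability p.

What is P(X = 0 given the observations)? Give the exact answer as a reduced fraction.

P(X = 0 | obs) = 1/4

Enumerate traces; 4 have nonzero weight after conditioning:
  (Z=0, Y=1, X=1) weight 1/32
  (Z=0, Y=1, X=3) weight 1/32
  (Z=1, Y=1, X=0) weight 1/32
  (Z=1, Y=1, X=2) weight 1/32
Group by X:
  weight(X=0) = 1/32
  weight(X=1) = 1/32
  weight(X=2) = 1/32
  weight(X=3) = 1/32
Total weight = 1/32 + 1/32 + 1/32 + 1/32 = 1/8
P(X=0 | obs) = 1/32 / 1/8 = 1/4
P(X=1 | obs) = 1/32 / 1/8 = 1/4
P(X=2 | obs) = 1/32 / 1/8 = 1/4
P(X=3 | obs) = 1/32 / 1/8 = 1/4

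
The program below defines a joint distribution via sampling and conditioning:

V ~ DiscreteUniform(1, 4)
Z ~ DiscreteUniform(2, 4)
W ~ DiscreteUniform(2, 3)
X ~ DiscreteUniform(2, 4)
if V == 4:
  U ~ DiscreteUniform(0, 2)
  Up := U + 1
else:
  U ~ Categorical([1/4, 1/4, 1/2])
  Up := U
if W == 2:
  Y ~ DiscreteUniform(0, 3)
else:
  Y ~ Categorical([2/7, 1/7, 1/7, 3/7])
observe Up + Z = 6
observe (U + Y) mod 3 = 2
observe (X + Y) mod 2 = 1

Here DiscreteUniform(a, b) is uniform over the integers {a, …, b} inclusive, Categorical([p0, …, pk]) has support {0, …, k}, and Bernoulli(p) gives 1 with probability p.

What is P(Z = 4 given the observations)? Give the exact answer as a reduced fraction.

Enumerate traces; 28 have nonzero weight after conditioning:
  (V=1, Z=4, W=2, X=2, U=2, Y=3) weight 1/576
  (V=1, Z=4, W=2, X=3, U=2, Y=0) weight 1/576
  (V=1, Z=4, W=2, X=4, U=2, Y=3) weight 1/576
  (V=1, Z=4, W=3, X=2, U=2, Y=3) weight 1/336
  (V=1, Z=4, W=3, X=3, U=2, Y=0) weight 1/504
  (V=1, Z=4, W=3, X=4, U=2, Y=3) weight 1/336
  (V=2, Z=4, W=2, X=2, U=2, Y=3) weight 1/576
  (V=2, Z=4, W=2, X=3, U=2, Y=0) weight 1/576
  (V=4, Z=3, W=2, X=2, U=2, Y=3) weight 1/864
  … 19 more
Group by Z:
  weight(Z=3) = 53/6048
  weight(Z=4) = 521/12096
Total weight = 53/6048 + 521/12096 = 209/4032
P(Z=3 | obs) = 53/6048 / 209/4032 = 106/627
P(Z=4 | obs) = 521/12096 / 209/4032 = 521/627

P(Z = 4 | obs) = 521/627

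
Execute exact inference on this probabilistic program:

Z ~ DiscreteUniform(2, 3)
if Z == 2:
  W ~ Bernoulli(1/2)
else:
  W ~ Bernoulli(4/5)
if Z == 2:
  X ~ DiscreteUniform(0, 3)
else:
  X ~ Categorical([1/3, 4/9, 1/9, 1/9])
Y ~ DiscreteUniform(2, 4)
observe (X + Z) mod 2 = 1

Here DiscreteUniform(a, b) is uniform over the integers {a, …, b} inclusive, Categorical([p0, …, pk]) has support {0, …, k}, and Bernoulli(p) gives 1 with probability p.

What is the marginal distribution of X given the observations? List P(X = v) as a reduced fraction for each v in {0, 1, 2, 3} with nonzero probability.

Enumerate traces; 24 have nonzero weight after conditioning:
  (Z=2, W=0, X=1, Y=2) weight 1/48
  (Z=2, W=0, X=1, Y=3) weight 1/48
  (Z=2, W=0, X=1, Y=4) weight 1/48
  (Z=2, W=0, X=3, Y=2) weight 1/48
  (Z=2, W=0, X=3, Y=3) weight 1/48
  (Z=2, W=0, X=3, Y=4) weight 1/48
  (Z=2, W=1, X=1, Y=2) weight 1/48
  (Z=2, W=1, X=1, Y=3) weight 1/48
  (Z=3, W=0, X=0, Y=2) weight 1/90
  (Z=3, W=0, X=2, Y=2) weight 1/270
  … 14 more
Group by X:
  weight(X=0) = 1/6
  weight(X=1) = 1/8
  weight(X=2) = 1/18
  weight(X=3) = 1/8
Total weight = 1/6 + 1/8 + 1/18 + 1/8 = 17/36
P(X=0 | obs) = 1/6 / 17/36 = 6/17
P(X=1 | obs) = 1/8 / 17/36 = 9/34
P(X=2 | obs) = 1/18 / 17/36 = 2/17
P(X=3 | obs) = 1/8 / 17/36 = 9/34

P(X=0) = 6/17, P(X=1) = 9/34, P(X=2) = 2/17, P(X=3) = 9/34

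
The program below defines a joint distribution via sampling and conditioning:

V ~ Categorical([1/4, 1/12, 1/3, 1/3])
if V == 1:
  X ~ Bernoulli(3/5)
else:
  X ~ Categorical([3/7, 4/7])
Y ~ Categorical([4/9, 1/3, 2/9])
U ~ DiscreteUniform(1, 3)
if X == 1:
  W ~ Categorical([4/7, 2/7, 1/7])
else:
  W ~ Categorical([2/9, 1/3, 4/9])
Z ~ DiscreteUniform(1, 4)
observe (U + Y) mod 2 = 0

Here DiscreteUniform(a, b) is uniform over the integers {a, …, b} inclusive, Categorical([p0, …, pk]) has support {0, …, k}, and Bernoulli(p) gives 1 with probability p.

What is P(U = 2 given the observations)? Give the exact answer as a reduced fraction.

Enumerate traces; 384 have nonzero weight after conditioning:
  (V=0, X=0, Y=0, U=2, W=0, Z=1) weight 1/1134
  (V=0, X=0, Y=0, U=2, W=0, Z=2) weight 1/1134
  (V=0, X=0, Y=0, U=2, W=0, Z=3) weight 1/1134
  (V=0, X=0, Y=0, U=2, W=0, Z=4) weight 1/1134
  (V=0, X=0, Y=0, U=2, W=1, Z=1) weight 1/756
  (V=0, X=0, Y=0, U=2, W=1, Z=2) weight 1/756
  (V=0, X=0, Y=0, U=2, W=1, Z=3) weight 1/756
  (V=0, X=0, Y=0, U=2, W=1, Z=4) weight 1/756
  (V=0, X=0, Y=1, U=1, W=0, Z=1) weight 1/1512
  (V=0, X=0, Y=1, U=3, W=0, Z=1) weight 1/1512
  … 374 more
Group by U:
  weight(U=1) = 1/9
  weight(U=2) = 2/9
  weight(U=3) = 1/9
Total weight = 1/9 + 2/9 + 1/9 = 4/9
P(U=1 | obs) = 1/9 / 4/9 = 1/4
P(U=2 | obs) = 2/9 / 4/9 = 1/2
P(U=3 | obs) = 1/9 / 4/9 = 1/4

P(U = 2 | obs) = 1/2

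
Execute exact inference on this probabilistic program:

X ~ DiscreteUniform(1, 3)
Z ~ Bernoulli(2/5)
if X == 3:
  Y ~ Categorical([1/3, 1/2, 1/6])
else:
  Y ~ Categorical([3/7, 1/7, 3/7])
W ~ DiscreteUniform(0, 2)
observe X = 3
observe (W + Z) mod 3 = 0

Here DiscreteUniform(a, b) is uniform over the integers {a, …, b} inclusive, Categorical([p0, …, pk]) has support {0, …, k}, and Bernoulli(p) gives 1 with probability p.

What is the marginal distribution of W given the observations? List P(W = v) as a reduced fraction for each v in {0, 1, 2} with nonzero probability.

Enumerate traces; 6 have nonzero weight after conditioning:
  (X=3, Z=0, Y=0, W=0) weight 1/45
  (X=3, Z=0, Y=1, W=0) weight 1/30
  (X=3, Z=0, Y=2, W=0) weight 1/90
  (X=3, Z=1, Y=0, W=2) weight 2/135
  (X=3, Z=1, Y=1, W=2) weight 1/45
  (X=3, Z=1, Y=2, W=2) weight 1/135
Group by W:
  weight(W=0) = 1/15
  weight(W=2) = 2/45
Total weight = 1/15 + 2/45 = 1/9
P(W=0 | obs) = 1/15 / 1/9 = 3/5
P(W=2 | obs) = 2/45 / 1/9 = 2/5

P(W=0) = 3/5, P(W=2) = 2/5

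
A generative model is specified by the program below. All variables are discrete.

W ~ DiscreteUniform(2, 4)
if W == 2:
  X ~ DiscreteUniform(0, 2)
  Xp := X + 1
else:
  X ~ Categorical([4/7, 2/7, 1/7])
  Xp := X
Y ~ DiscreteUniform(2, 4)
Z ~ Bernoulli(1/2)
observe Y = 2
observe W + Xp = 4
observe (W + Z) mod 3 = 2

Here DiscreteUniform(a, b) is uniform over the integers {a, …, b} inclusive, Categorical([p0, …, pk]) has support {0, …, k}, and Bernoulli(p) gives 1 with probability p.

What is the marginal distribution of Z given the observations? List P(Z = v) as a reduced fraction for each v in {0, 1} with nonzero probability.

Enumerate traces; 2 have nonzero weight after conditioning:
  (W=2, X=1, Y=2, Z=0) weight 1/54
  (W=4, X=0, Y=2, Z=1) weight 2/63
Group by Z:
  weight(Z=0) = 1/54
  weight(Z=1) = 2/63
Total weight = 1/54 + 2/63 = 19/378
P(Z=0 | obs) = 1/54 / 19/378 = 7/19
P(Z=1 | obs) = 2/63 / 19/378 = 12/19

P(Z=0) = 7/19, P(Z=1) = 12/19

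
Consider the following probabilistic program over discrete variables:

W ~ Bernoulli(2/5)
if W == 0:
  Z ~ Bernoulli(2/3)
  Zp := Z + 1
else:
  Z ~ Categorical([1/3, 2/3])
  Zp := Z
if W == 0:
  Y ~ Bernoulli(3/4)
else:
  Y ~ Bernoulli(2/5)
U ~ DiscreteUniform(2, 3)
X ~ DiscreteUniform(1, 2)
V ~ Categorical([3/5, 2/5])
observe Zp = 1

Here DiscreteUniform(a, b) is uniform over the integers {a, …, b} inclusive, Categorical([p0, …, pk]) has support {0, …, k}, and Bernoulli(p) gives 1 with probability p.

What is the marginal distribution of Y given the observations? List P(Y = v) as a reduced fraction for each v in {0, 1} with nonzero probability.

Enumerate traces; 32 have nonzero weight after conditioning:
  (W=0, Z=0, Y=0, U=2, X=1, V=0) weight 3/400
  (W=0, Z=0, Y=0, U=2, X=1, V=1) weight 1/200
  (W=0, Z=0, Y=0, U=2, X=2, V=0) weight 3/400
  (W=0, Z=0, Y=0, U=2, X=2, V=1) weight 1/200
  (W=0, Z=0, Y=0, U=3, X=1, V=0) weight 3/400
  (W=0, Z=0, Y=0, U=3, X=1, V=1) weight 1/200
  (W=0, Z=0, Y=0, U=3, X=2, V=0) weight 3/400
  (W=0, Z=0, Y=0, U=3, X=2, V=1) weight 1/200
  (W=0, Z=0, Y=1, U=2, X=1, V=0) weight 9/400
  … 23 more
Group by Y:
  weight(Y=0) = 21/100
  weight(Y=1) = 77/300
Total weight = 21/100 + 77/300 = 7/15
P(Y=0 | obs) = 21/100 / 7/15 = 9/20
P(Y=1 | obs) = 77/300 / 7/15 = 11/20

P(Y=0) = 9/20, P(Y=1) = 11/20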